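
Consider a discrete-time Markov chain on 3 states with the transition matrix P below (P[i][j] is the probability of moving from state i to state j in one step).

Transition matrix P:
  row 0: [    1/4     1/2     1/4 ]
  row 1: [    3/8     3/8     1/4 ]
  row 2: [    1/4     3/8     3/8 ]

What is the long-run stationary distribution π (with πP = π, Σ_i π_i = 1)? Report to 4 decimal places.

π = [0.3016, 0.4127, 0.2857]

Balance equations π_j = Σ_i π_i·P[i][j]:
  π_0 = 1/4·π_0 + 3/8·π_1 + 1/4·π_2
  π_1 = 1/2·π_0 + 3/8·π_1 + 3/8·π_2
  normalize: π_0 + π_1 + π_2 = 1
Solving the linear system gives exactly π = [19/63, 26/63, 2/7].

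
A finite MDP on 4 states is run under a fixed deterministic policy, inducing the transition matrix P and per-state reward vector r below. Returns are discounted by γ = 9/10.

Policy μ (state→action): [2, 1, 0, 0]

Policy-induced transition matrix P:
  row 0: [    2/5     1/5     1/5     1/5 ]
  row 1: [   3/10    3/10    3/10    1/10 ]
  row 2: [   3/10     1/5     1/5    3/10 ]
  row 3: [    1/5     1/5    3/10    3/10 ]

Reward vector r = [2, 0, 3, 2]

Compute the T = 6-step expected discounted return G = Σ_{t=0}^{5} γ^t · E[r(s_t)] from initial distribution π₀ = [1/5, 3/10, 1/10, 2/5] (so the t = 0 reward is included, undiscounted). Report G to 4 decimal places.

t=0: π = [0.2000, 0.3000, 0.1000, 0.4000], E[r] = 1.5000, γ^t·E[r] = 1.500000, running G = 1.500000
t=1: π = [0.2800, 0.2300, 0.2700, 0.2200], E[r] = 1.8100, γ^t·E[r] = 1.629000, running G = 3.129000
t=2: π = [0.3060, 0.2230, 0.2450, 0.2260], E[r] = 1.7990, γ^t·E[r] = 1.457190, running G = 4.586190
t=3: π = [0.3080, 0.2223, 0.2449, 0.2248], E[r] = 1.8003, γ^t·E[r] = 1.312419, running G = 5.898609
t=4: π = [0.3083, 0.2222, 0.2447, 0.2247], E[r] = 1.8003, γ^t·E[r] = 1.181144, running G = 7.079753
t=5: π = [0.3084, 0.2222, 0.2447, 0.2247], E[r] = 1.8003, γ^t·E[r] = 1.063030, running G = 8.142783

G = 8.1428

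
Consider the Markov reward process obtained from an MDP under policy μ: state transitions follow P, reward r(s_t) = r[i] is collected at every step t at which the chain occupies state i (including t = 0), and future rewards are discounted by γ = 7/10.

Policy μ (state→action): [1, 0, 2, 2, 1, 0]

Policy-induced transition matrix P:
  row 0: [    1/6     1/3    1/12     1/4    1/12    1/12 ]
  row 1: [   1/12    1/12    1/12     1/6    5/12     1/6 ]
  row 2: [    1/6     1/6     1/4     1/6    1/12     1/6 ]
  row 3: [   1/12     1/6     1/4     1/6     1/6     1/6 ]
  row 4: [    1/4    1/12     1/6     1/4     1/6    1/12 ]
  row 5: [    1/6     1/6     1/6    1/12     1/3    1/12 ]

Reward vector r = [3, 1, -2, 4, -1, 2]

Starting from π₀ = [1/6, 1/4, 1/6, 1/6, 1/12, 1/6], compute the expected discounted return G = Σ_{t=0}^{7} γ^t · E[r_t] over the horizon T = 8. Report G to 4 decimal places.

G = 3.5878

t=0: π = [0.1667, 0.2500, 0.1667, 0.1667, 0.0833, 0.1667], E[r] = 1.3333, γ^t·E[r] = 1.333333, running G = 1.333333
t=1: π = [0.1389, 0.1667, 0.1597, 0.1736, 0.2292, 0.1319], E[r] = 0.9931, γ^t·E[r] = 0.695139, running G = 2.028472
t=2: π = [0.1574, 0.1568, 0.1690, 0.1863, 0.2054, 0.1250], E[r] = 1.0810, γ^t·E[r] = 0.529699, running G = 2.558171
t=3: π = [0.1552, 0.1627, 0.1701, 0.1865, 0.1995, 0.1260], E[r] = 1.0866, γ^t·E[r] = 0.372692, running G = 2.930863
t=4: π = [0.1542, 0.1623, 0.1699, 0.1857, 0.2012, 0.1266], E[r] = 1.0800, γ^t·E[r] = 0.259311, running G = 3.190174
t=5: π = [0.1544, 0.1621, 0.1699, 0.1857, 0.2013, 0.1265], E[r] = 1.0801, γ^t·E[r] = 0.181533, running G = 3.371707
t=6: π = [0.1545, 0.1621, 0.1699, 0.1858, 0.2012, 0.1265], E[r] = 1.0805, γ^t·E[r] = 0.127115, running G = 3.498822
t=7: π = [0.1544, 0.1621, 0.1699, 0.1858, 0.2012, 0.1265], E[r] = 1.0804, γ^t·E[r] = 0.088977, running G = 3.587798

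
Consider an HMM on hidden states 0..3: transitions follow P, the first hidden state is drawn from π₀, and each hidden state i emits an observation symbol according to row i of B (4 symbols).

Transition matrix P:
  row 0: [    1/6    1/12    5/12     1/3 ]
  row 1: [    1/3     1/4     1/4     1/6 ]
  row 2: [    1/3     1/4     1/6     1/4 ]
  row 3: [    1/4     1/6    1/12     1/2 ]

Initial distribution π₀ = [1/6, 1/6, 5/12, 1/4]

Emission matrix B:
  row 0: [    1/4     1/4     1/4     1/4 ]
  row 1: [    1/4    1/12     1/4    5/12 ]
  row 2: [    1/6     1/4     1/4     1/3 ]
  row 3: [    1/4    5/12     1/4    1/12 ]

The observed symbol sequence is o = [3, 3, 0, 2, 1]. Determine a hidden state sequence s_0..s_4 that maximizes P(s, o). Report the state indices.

t=0: δ = [4.167e-02, 6.944e-02, 1.389e-01, 2.083e-02]  (obs o_0=3)
t=1: δ = [1.157e-02, 1.447e-02, 7.716e-03, 2.894e-03]  ψ = [2, 2, 2, 2]  (obs o_1=3)
t=2: δ = [1.206e-03, 9.042e-04, 8.038e-04, 9.645e-04]  ψ = [1, 1, 0, 0]  (obs o_2=0)
t=3: δ = [7.535e-05, 5.651e-05, 1.256e-04, 1.206e-04]  ψ = [1, 1, 0, 3]  (obs o_3=2)
t=4: δ = [1.047e-05, 2.616e-06, 7.849e-06, 2.512e-05]  ψ = [2, 2, 0, 3]  (obs o_4=1)
backtrack: best end state = 3; path = [2, 0, 3, 3, 3]

path = [2, 0, 3, 3, 3]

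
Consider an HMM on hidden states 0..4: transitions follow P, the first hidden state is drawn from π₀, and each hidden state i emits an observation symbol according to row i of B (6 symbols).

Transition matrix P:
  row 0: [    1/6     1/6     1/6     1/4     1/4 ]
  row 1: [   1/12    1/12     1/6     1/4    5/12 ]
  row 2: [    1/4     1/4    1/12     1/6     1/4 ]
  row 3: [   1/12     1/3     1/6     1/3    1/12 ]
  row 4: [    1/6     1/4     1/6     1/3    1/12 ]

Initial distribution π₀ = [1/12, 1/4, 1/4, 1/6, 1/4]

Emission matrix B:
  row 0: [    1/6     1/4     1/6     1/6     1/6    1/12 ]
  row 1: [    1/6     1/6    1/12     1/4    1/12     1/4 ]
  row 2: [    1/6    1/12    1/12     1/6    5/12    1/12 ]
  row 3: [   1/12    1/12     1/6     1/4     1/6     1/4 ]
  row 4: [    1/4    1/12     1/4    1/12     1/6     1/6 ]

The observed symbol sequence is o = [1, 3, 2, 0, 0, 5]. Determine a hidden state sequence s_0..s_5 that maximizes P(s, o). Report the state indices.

t=0: δ = [2.083e-02, 4.167e-02, 2.083e-02, 1.389e-02, 2.083e-02]  (obs o_0=1)
t=1: δ = [8.681e-04, 1.302e-03, 1.157e-03, 2.604e-03, 1.447e-03]  ψ = [2, 2, 1, 1, 1]  (obs o_1=3)
t=2: δ = [4.823e-05, 7.234e-05, 3.617e-05, 1.447e-04, 1.356e-04]  ψ = [2, 3, 3, 3, 1]  (obs o_2=2)
t=3: δ = [3.768e-06, 8.038e-06, 4.019e-06, 4.019e-06, 7.535e-06]  ψ = [4, 3, 3, 3, 1]  (obs o_3=0)
t=4: δ = [2.093e-07, 3.140e-07, 2.233e-07, 2.093e-07, 8.372e-07]  ψ = [4, 4, 1, 4, 1]  (obs o_4=0)
t=5: δ = [1.163e-08, 5.233e-08, 1.163e-08, 6.977e-08, 2.180e-08]  ψ = [4, 4, 4, 4, 1]  (obs o_5=5)
backtrack: best end state = 3; path = [1, 3, 3, 1, 4, 3]

path = [1, 3, 3, 1, 4, 3]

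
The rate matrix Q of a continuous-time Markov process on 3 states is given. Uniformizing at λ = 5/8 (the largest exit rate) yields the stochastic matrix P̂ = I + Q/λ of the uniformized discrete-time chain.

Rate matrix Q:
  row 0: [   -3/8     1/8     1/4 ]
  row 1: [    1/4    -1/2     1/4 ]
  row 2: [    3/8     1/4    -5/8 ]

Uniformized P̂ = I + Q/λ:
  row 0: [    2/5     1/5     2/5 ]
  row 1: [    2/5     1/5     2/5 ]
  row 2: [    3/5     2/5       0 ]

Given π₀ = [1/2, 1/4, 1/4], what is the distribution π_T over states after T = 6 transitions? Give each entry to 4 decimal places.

π = [0.4572, 0.2572, 0.2856]

t=0: π = [0.5000, 0.2500, 0.2500]
t=1: π = [0.4500, 0.2500, 0.3000]
t=2: π = [0.4600, 0.2600, 0.2800]
t=3: π = [0.4560, 0.2560, 0.2880]
t=4: π = [0.4576, 0.2576, 0.2848]
t=5: π = [0.4570, 0.2570, 0.2861]
t=6: π = [0.4572, 0.2572, 0.2856]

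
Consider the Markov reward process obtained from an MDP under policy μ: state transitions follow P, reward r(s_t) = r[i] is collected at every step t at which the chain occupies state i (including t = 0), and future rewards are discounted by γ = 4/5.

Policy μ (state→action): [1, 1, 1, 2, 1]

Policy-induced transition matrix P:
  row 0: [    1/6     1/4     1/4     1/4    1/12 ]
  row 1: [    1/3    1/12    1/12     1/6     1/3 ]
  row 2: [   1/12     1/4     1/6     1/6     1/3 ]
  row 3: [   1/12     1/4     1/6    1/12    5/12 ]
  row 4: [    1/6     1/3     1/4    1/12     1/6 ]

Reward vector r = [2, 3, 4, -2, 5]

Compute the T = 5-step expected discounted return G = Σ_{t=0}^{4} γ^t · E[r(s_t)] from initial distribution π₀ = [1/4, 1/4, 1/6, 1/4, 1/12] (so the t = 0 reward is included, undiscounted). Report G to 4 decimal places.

G = 8.3973

t=0: π = [0.2500, 0.2500, 0.1667, 0.2500, 0.0833], E[r] = 1.8333, γ^t·E[r] = 1.833333, running G = 1.833333
t=1: π = [0.1736, 0.2153, 0.1736, 0.1597, 0.2778], E[r] = 2.7569, γ^t·E[r] = 2.205556, running G = 4.038889
t=2: π = [0.1748, 0.2373, 0.1863, 0.1447, 0.2569], E[r] = 2.8021, γ^t·E[r] = 1.793333, running G = 5.832222
t=3: π = [0.1786, 0.2319, 0.1829, 0.1478, 0.2589], E[r] = 2.7832, γ^t·E[r] = 1.424988, running G = 7.257210
t=4: π = [0.1778, 0.2329, 0.1838, 0.1477, 0.2578], E[r] = 2.7834, γ^t·E[r] = 1.140082, running G = 8.397292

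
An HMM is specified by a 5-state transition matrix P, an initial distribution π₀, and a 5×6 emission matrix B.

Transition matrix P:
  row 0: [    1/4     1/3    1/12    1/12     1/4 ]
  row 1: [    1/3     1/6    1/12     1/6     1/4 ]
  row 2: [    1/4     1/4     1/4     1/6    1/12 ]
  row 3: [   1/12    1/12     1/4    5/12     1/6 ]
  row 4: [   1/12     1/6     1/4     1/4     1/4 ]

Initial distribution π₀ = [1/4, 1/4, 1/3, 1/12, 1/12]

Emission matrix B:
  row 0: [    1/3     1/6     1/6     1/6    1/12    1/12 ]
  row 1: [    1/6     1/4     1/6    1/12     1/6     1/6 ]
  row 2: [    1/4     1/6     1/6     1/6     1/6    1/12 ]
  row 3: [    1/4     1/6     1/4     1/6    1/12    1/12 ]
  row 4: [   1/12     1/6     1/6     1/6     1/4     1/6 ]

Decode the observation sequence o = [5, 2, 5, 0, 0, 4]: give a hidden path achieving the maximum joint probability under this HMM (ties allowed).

t=0: δ = [2.083e-02, 4.167e-02, 2.778e-02, 6.944e-03, 1.389e-02]  (obs o_0=5)
t=1: δ = [2.315e-03, 1.157e-03, 1.157e-03, 1.736e-03, 1.736e-03]  ψ = [1, 0, 2, 1, 1]  (obs o_1=2)
t=2: δ = [4.823e-05, 1.286e-04, 3.617e-05, 6.028e-05, 9.645e-05]  ψ = [0, 0, 3, 3, 0]  (obs o_2=5)
t=3: δ = [1.429e-05, 3.572e-06, 6.028e-06, 6.279e-06, 2.679e-06]  ψ = [1, 1, 4, 3, 1]  (obs o_3=0)
t=4: δ = [1.191e-06, 7.938e-07, 3.925e-07, 6.541e-07, 2.977e-07]  ψ = [0, 0, 3, 3, 0]  (obs o_4=0)
t=5: δ = [2.481e-08, 6.615e-08, 2.725e-08, 2.271e-08, 7.442e-08]  ψ = [0, 0, 3, 3, 0]  (obs o_5=4)
backtrack: best end state = 4; path = [1, 0, 1, 0, 0, 4]

path = [1, 0, 1, 0, 0, 4]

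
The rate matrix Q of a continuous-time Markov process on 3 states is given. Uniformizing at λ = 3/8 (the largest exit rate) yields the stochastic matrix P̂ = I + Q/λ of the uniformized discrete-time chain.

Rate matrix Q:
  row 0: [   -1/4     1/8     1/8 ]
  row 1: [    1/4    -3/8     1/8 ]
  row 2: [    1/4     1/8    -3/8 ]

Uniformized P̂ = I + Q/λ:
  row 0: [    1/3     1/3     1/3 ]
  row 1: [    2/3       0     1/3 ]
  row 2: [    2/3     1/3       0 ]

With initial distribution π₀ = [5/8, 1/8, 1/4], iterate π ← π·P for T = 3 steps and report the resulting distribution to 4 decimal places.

π = [0.4954, 0.2546, 0.2500]

t=0: π = [0.6250, 0.1250, 0.2500]
t=1: π = [0.4583, 0.2917, 0.2500]
t=2: π = [0.5139, 0.2361, 0.2500]
t=3: π = [0.4954, 0.2546, 0.2500]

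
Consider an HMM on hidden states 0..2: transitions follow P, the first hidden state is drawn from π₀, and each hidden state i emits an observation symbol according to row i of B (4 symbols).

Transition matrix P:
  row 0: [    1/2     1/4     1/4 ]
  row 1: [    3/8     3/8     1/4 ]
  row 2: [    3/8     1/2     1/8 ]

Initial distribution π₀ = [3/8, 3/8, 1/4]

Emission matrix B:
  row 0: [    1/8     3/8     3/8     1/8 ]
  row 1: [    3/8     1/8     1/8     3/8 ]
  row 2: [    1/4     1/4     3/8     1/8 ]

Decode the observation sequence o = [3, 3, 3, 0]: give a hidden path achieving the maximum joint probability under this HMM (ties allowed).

t=0: δ = [4.688e-02, 1.406e-01, 3.125e-02]  (obs o_0=3)
t=1: δ = [6.592e-03, 1.978e-02, 4.395e-03]  ψ = [1, 1, 1]  (obs o_1=3)
t=2: δ = [9.270e-04, 2.781e-03, 6.180e-04]  ψ = [1, 1, 1]  (obs o_2=3)
t=3: δ = [1.304e-04, 3.911e-04, 1.738e-04]  ψ = [1, 1, 1]  (obs o_3=0)
backtrack: best end state = 1; path = [1, 1, 1, 1]

path = [1, 1, 1, 1]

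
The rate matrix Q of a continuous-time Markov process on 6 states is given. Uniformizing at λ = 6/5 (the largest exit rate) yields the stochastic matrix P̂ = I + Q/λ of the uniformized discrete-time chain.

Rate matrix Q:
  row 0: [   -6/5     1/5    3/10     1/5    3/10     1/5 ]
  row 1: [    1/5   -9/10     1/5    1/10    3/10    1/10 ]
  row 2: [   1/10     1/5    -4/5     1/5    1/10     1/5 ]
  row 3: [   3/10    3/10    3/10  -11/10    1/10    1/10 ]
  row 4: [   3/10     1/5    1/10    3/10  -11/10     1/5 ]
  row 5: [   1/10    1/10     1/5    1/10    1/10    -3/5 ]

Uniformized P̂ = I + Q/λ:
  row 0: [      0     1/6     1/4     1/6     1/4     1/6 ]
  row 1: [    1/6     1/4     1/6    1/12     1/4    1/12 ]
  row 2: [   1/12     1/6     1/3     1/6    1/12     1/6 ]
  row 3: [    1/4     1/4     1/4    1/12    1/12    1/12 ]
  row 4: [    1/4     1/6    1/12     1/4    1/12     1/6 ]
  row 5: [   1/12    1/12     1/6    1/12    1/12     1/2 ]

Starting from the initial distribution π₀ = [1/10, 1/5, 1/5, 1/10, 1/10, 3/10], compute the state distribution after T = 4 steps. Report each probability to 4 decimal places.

t=0: π = [0.1000, 0.2000, 0.2000, 0.1000, 0.1000, 0.3000]
t=1: π = [0.1250, 0.1667, 0.2083, 0.1250, 0.1333, 0.2417]
t=2: π = [0.1299, 0.1708, 0.2111, 0.1333, 0.1319, 0.2229]
t=3: π = [0.1310, 0.1734, 0.2128, 0.1337, 0.1334, 0.2156]
t=4: π = [0.1314, 0.1743, 0.2131, 0.1342, 0.1341, 0.2129]

π = [0.1314, 0.1743, 0.2131, 0.1342, 0.1341, 0.2129]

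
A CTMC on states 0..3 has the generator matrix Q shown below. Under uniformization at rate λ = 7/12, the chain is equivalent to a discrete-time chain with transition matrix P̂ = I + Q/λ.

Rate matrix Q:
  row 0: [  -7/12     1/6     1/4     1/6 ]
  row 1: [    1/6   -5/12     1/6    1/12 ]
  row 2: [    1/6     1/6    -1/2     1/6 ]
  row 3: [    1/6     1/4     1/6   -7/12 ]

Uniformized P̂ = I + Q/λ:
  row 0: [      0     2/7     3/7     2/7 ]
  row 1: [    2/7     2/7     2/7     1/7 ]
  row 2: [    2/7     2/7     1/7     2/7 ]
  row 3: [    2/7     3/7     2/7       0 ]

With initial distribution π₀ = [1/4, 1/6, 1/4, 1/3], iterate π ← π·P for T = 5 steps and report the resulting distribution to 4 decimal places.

π = [0.2222, 0.3125, 0.2778, 0.1875]

t=0: π = [0.2500, 0.1667, 0.2500, 0.3333]
t=1: π = [0.2143, 0.3333, 0.2857, 0.1667]
t=2: π = [0.2245, 0.3095, 0.2755, 0.1905]
t=3: π = [0.2216, 0.3129, 0.2784, 0.1871]
t=4: π = [0.2224, 0.3124, 0.2776, 0.1876]
t=5: π = [0.2222, 0.3125, 0.2778, 0.1875]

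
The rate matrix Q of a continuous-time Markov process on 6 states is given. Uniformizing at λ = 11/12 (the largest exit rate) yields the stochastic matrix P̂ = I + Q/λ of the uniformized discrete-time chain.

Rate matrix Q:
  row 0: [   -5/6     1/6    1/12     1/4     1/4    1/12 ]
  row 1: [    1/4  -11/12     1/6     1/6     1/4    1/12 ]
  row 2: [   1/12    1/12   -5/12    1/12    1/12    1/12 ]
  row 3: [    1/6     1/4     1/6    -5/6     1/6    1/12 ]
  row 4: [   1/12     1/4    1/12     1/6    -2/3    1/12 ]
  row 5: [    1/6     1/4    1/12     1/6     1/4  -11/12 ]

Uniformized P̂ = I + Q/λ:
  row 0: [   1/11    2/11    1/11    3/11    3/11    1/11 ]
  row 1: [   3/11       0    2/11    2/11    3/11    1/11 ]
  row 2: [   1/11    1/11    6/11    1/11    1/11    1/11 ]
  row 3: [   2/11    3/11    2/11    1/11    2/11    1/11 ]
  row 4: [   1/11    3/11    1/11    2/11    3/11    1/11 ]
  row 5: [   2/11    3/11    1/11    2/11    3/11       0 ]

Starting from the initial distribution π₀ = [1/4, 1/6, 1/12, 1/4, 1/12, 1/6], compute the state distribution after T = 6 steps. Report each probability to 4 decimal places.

t=0: π = [0.2500, 0.1667, 0.0833, 0.2500, 0.0833, 0.1667]
t=1: π = [0.1591, 0.1894, 0.1667, 0.1742, 0.2348, 0.0758]
t=2: π = [0.1481, 0.1763, 0.1997, 0.1653, 0.2266, 0.0840]
t=3: π = [0.1456, 0.1749, 0.2127, 0.1621, 0.2214, 0.0833]
t=4: π = [0.1450, 0.1731, 0.2182, 0.1610, 0.2193, 0.0833]
t=5: π = [0.1446, 0.1727, 0.2205, 0.1605, 0.2184, 0.0833]
t=6: π = [0.1445, 0.1724, 0.2214, 0.1603, 0.2180, 0.0833]

π = [0.1445, 0.1724, 0.2214, 0.1603, 0.2180, 0.0833]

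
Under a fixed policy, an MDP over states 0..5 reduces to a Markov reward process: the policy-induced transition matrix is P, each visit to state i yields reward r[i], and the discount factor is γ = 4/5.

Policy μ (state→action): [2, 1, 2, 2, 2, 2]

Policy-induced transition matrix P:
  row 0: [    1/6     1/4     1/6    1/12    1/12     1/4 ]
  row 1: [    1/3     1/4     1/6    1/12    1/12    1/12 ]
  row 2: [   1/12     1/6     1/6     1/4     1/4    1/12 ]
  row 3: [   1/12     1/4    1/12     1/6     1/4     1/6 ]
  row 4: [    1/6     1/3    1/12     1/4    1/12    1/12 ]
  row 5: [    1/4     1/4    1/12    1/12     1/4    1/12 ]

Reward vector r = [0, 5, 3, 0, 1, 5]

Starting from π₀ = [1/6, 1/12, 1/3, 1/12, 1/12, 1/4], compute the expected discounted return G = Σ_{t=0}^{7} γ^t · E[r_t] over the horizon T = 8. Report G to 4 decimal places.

G = 10.3713

t=0: π = [0.1667, 0.0833, 0.3333, 0.0833, 0.0833, 0.2500], E[r] = 2.7500, γ^t·E[r] = 2.750000, running G = 2.750000
t=1: π = [0.1667, 0.2292, 0.1319, 0.1597, 0.1944, 0.1181], E[r] = 2.3264, γ^t·E[r] = 1.861111, running G = 4.611111
t=2: π = [0.1904, 0.2552, 0.1273, 0.1510, 0.1516, 0.1244], E[r] = 2.4317, γ^t·E[r] = 1.556296, running G = 6.167407
t=3: π = [0.1964, 0.2520, 0.1311, 0.1424, 0.1505, 0.1277], E[r] = 2.4421, γ^t·E[r] = 1.250346, running G = 7.417753
t=4: π = [0.1965, 0.2516, 0.1316, 0.1421, 0.1502, 0.1279], E[r] = 2.4428, γ^t·E[r] = 1.000565, running G = 8.418318
t=5: π = [0.1965, 0.2515, 0.1316, 0.1421, 0.1503, 0.1279], E[r] = 2.4426, γ^t·E[r] = 0.800393, running G = 9.218710
t=6: π = [0.1964, 0.2516, 0.1316, 0.1422, 0.1503, 0.1279], E[r] = 2.4426, γ^t·E[r] = 0.640304, running G = 9.859014
t=7: π = [0.1964, 0.2516, 0.1316, 0.1422, 0.1503, 0.1279], E[r] = 2.4426, γ^t·E[r] = 0.512243, running G = 10.371257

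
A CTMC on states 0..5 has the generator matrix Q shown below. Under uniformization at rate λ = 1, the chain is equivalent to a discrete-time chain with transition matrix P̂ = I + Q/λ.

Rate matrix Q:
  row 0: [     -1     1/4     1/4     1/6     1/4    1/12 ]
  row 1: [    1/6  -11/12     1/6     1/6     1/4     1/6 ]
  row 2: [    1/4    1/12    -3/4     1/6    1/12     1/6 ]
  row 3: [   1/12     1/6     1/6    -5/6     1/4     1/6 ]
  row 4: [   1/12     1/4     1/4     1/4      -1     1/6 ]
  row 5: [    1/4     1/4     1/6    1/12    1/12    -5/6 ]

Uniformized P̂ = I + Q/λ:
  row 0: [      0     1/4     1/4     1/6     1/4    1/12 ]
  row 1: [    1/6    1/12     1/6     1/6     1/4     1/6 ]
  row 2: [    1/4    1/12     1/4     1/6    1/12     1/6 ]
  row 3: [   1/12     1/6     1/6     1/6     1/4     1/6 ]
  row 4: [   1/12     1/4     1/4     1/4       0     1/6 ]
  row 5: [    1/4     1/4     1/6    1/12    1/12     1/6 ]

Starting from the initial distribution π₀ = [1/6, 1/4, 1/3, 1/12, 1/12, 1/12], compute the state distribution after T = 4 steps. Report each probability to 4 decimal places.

t=0: π = [0.1667, 0.2500, 0.3333, 0.0833, 0.0833, 0.0833]
t=1: π = [0.1597, 0.1458, 0.2153, 0.1667, 0.1597, 0.1528]
t=2: π = [0.1435, 0.1759, 0.2112, 0.1672, 0.1487, 0.1534]
t=3: π = [0.1468, 0.1715, 0.2086, 0.1663, 0.1521, 0.1547]
t=4: π = [0.1459, 0.1728, 0.2090, 0.1664, 0.1514, 0.1544]

π = [0.1459, 0.1728, 0.2090, 0.1664, 0.1514, 0.1544]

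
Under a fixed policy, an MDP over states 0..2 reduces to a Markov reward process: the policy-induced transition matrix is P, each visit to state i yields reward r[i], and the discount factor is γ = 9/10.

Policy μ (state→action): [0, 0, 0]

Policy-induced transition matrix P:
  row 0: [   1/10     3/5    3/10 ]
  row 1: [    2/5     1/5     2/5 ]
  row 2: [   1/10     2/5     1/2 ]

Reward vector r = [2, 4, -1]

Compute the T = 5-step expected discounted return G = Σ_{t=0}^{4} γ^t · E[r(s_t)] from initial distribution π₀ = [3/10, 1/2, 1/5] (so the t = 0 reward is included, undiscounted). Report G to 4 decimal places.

t=0: π = [0.3000, 0.5000, 0.2000], E[r] = 2.4000, γ^t·E[r] = 2.400000, running G = 2.400000
t=1: π = [0.2500, 0.3600, 0.3900], E[r] = 1.5500, γ^t·E[r] = 1.395000, running G = 3.795000
t=2: π = [0.2080, 0.3780, 0.4140], E[r] = 1.5140, γ^t·E[r] = 1.226340, running G = 5.021340
t=3: π = [0.2134, 0.3660, 0.4206], E[r] = 1.4702, γ^t·E[r] = 1.071776, running G = 6.093116
t=4: π = [0.2098, 0.3695, 0.4207], E[r] = 1.4768, γ^t·E[r] = 0.968928, running G = 7.062044

G = 7.0620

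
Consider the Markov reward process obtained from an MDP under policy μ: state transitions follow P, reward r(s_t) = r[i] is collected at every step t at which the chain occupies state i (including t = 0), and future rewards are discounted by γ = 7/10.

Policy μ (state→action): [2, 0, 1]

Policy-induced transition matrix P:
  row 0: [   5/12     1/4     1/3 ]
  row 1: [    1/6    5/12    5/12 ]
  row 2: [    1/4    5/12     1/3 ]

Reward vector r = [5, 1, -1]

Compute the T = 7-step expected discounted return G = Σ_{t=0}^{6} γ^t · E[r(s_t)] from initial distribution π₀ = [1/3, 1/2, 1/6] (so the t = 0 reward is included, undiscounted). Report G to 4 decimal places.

G = 4.7139

t=0: π = [0.3333, 0.5000, 0.1667], E[r] = 2.0000, γ^t·E[r] = 2.000000, running G = 2.000000
t=1: π = [0.2639, 0.3611, 0.3750], E[r] = 1.3056, γ^t·E[r] = 0.913889, running G = 2.913889
t=2: π = [0.2639, 0.3727, 0.3634], E[r] = 1.3287, γ^t·E[r] = 0.651065, running G = 3.564954
t=3: π = [0.2629, 0.3727, 0.3644], E[r] = 1.3229, γ^t·E[r] = 0.453760, running G = 4.018714
t=4: π = [0.2628, 0.3728, 0.3644], E[r] = 1.3223, γ^t·E[r] = 0.317478, running G = 4.336192
t=5: π = [0.2627, 0.3729, 0.3644], E[r] = 1.3221, γ^t·E[r] = 0.222203, running G = 4.558395
t=6: π = [0.2627, 0.3729, 0.3644], E[r] = 1.3220, γ^t·E[r] = 0.155537, running G = 4.713932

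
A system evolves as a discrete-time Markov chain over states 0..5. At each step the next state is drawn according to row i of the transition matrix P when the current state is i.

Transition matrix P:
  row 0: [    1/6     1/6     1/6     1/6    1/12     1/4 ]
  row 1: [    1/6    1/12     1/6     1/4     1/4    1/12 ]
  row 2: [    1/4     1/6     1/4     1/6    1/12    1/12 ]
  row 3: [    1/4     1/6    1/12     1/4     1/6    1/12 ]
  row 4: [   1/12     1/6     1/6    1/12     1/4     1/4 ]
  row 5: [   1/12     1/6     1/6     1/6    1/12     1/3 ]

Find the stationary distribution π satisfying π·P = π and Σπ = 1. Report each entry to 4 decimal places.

Balance equations π_j = Σ_i π_i·P[i][j]:
  π_0 = 1/6·π_0 + 1/6·π_1 + 1/4·π_2 + 1/4·π_3 + 1/12·π_4 + 1/12·π_5
  π_1 = 1/6·π_0 + 1/12·π_1 + 1/6·π_2 + 1/6·π_3 + 1/6·π_4 + 1/6·π_5
  π_2 = 1/6·π_0 + 1/6·π_1 + 1/4·π_2 + 1/12·π_3 + 1/6·π_4 + 1/6·π_5
  π_3 = 1/6·π_0 + 1/4·π_1 + 1/6·π_2 + 1/4·π_3 + 1/12·π_4 + 1/6·π_5
  π_4 = 1/12·π_0 + 1/4·π_1 + 1/12·π_2 + 1/6·π_3 + 1/4·π_4 + 1/12·π_5
  normalize: π_0 + π_1 + π_2 + π_3 + π_4 + π_5 = 1
Solving the linear system gives exactly π = [29347/174603, 2/13, 2623/15873, 263/1443, 215/1443, 31703/174603].

π = [0.1681, 0.1538, 0.1652, 0.1823, 0.1490, 0.1816]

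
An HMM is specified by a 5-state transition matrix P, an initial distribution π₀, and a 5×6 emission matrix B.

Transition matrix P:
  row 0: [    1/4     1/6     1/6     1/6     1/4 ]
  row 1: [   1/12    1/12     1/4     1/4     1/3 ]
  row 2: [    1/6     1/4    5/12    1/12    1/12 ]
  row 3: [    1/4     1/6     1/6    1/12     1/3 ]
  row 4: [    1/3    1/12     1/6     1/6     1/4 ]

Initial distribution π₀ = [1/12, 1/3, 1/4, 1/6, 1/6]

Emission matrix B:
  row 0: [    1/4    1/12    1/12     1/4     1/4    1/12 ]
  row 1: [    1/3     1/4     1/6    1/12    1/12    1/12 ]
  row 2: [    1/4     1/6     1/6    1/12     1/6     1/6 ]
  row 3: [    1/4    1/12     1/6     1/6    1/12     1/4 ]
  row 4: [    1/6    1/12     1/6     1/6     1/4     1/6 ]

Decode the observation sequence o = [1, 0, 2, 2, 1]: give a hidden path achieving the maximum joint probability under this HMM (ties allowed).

t=0: δ = [6.944e-03, 8.333e-02, 4.167e-02, 1.389e-02, 1.389e-02]  (obs o_0=1)
t=1: δ = [1.736e-03, 3.472e-03, 5.208e-03, 5.208e-03, 4.630e-03]  ψ = [1, 2, 1, 1, 1]  (obs o_1=0)
t=2: δ = [1.286e-04, 2.170e-04, 3.617e-04, 1.447e-04, 2.894e-04]  ψ = [4, 2, 2, 1, 3]  (obs o_2=2)
t=3: δ = [8.038e-06, 1.507e-05, 2.512e-05, 9.042e-06, 1.206e-05]  ψ = [4, 2, 2, 1, 1]  (obs o_3=2)
t=4: δ = [3.489e-07, 1.570e-06, 1.744e-06, 3.140e-07, 4.186e-07]  ψ = [2, 2, 2, 1, 1]  (obs o_4=1)
backtrack: best end state = 2; path = [1, 2, 2, 2, 2]

path = [1, 2, 2, 2, 2]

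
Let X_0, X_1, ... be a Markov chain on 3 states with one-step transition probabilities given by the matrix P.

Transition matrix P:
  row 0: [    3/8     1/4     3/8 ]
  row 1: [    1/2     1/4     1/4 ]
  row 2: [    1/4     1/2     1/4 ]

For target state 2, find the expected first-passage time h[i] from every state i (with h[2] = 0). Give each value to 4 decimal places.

h = [2.9091, 3.2727, 0.0000]

First-step conditioning: h[2] = 0; for i ≠ 2, h[i] = 1 + Σ_k P[i][k]·h[k].
  h[0] = 1 + 3/8·h[0] + 1/4·h[1]
  h[1] = 1 + 1/2·h[0] + 1/4·h[1]
Solving the 2×2 linear system over states ≠ 2 gives exactly h = [32/11, 36/11, 0] (h[2] = 0 is the target).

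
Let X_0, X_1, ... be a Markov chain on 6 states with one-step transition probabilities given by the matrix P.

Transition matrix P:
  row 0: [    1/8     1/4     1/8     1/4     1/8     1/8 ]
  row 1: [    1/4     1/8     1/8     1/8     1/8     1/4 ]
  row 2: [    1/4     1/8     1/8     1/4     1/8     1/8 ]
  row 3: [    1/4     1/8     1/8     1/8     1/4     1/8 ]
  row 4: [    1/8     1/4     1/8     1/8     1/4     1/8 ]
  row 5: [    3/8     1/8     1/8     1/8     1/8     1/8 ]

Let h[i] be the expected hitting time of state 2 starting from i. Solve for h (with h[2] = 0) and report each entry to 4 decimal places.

First-step conditioning: h[2] = 0; for i ≠ 2, h[i] = 1 + Σ_k P[i][k]·h[k].
  h[0] = 1 + 1/8·h[0] + 1/4·h[1] + 1/4·h[3] + 1/8·h[4] + 1/8·h[5]
  h[1] = 1 + 1/4·h[0] + 1/8·h[1] + 1/8·h[3] + 1/8·h[4] + 1/4·h[5]
  h[3] = 1 + 1/4·h[0] + 1/8·h[1] + 1/8·h[3] + 1/4·h[4] + 1/8·h[5]
  h[4] = 1 + 1/8·h[0] + 1/4·h[1] + 1/8·h[3] + 1/4·h[4] + 1/8·h[5]
  h[5] = 1 + 3/8·h[0] + 1/8·h[1] + 1/8·h[3] + 1/8·h[4] + 1/8·h[5]
Solving the 5×5 linear system over states ≠ 2 gives exactly h = [8, 8, 0, 8, 8, 8] (h[2] = 0 is the target).

h = [8.0000, 8.0000, 0.0000, 8.0000, 8.0000, 8.0000]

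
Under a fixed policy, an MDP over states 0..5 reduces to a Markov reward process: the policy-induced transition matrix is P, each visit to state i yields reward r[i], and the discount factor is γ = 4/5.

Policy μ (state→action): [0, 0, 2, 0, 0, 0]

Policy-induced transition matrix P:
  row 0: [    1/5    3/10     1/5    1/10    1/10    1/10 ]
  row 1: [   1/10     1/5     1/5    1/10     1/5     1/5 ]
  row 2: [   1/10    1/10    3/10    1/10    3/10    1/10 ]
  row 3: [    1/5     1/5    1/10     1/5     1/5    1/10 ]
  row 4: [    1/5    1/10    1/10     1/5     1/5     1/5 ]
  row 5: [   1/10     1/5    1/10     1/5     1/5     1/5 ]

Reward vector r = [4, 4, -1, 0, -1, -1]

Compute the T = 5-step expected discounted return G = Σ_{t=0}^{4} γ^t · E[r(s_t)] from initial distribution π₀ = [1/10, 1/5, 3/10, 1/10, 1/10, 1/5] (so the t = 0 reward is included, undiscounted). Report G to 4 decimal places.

t=0: π = [0.1000, 0.2000, 0.3000, 0.1000, 0.1000, 0.2000], E[r] = 0.6000, γ^t·E[r] = 0.600000, running G = 0.600000
t=1: π = [0.1300, 0.1700, 0.1900, 0.1400, 0.2200, 0.1500], E[r] = 0.6400, γ^t·E[r] = 0.512000, running G = 1.112000
t=2: π = [0.1490, 0.1720, 0.1680, 0.1510, 0.2060, 0.1540], E[r] = 0.7560, γ^t·E[r] = 0.483840, running G = 1.595840
t=3: π = [0.1506, 0.1775, 0.1657, 0.1511, 0.2019, 0.1532], E[r] = 0.7916, γ^t·E[r] = 0.405299, running G = 2.001139
t=4: π = [0.1504, 0.1783, 0.1660, 0.1506, 0.2015, 0.1533], E[r] = 0.7939, γ^t·E[r] = 0.325190, running G = 2.326329

G = 2.3263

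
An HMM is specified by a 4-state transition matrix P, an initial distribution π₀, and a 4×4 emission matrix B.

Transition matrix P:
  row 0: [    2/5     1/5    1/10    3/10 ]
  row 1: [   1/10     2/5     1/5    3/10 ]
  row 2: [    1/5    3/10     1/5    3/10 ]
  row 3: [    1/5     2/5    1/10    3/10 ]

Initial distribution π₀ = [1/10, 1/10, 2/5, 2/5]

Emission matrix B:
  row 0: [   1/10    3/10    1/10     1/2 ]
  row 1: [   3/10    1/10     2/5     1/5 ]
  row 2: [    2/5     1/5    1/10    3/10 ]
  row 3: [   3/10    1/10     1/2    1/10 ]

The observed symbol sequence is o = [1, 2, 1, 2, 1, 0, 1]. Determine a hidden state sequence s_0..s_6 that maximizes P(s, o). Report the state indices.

path = [2, 3, 0, 3, 0, 3, 0]

t=0: δ = [3.000e-02, 1.000e-02, 8.000e-02, 4.000e-02]  (obs o_0=1)
t=1: δ = [1.600e-03, 9.600e-03, 1.600e-03, 1.200e-02]  ψ = [2, 2, 2, 2]  (obs o_1=2)
t=2: δ = [7.200e-04, 4.800e-04, 3.840e-04, 3.600e-04]  ψ = [3, 3, 1, 3]  (obs o_2=1)
t=3: δ = [2.880e-05, 7.680e-05, 9.600e-06, 1.080e-04]  ψ = [0, 1, 1, 0]  (obs o_3=2)
t=4: δ = [6.480e-06, 4.320e-06, 3.072e-06, 3.240e-06]  ψ = [3, 3, 1, 3]  (obs o_4=1)
t=5: δ = [2.592e-07, 5.184e-07, 3.456e-07, 5.832e-07]  ψ = [0, 1, 1, 0]  (obs o_5=0)
t=6: δ = [3.499e-08, 2.333e-08, 2.074e-08, 1.750e-08]  ψ = [3, 3, 1, 3]  (obs o_6=1)
backtrack: best end state = 0; path = [2, 3, 0, 3, 0, 3, 0]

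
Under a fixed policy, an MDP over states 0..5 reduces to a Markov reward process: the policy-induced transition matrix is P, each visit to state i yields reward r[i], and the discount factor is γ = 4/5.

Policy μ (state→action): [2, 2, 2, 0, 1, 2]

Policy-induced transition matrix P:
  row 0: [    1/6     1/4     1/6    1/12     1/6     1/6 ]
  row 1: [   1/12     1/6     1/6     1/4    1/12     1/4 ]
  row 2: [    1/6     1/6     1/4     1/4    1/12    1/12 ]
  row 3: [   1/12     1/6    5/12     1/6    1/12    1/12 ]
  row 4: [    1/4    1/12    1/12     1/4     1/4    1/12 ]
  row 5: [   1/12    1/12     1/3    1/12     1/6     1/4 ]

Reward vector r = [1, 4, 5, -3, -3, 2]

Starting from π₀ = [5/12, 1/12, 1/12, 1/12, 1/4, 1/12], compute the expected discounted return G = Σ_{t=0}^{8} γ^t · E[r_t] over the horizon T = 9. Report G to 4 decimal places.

G = 4.5474

t=0: π = [0.4167, 0.0833, 0.0833, 0.0833, 0.2500, 0.0833], E[r] = 0.3333, γ^t·E[r] = 0.333333, running G = 0.333333
t=1: π = [0.1667, 0.1736, 0.1875, 0.1597, 0.1667, 0.1458], E[r] = 1.1111, γ^t·E[r] = 0.888889, running G = 1.222222
t=2: π = [0.1406, 0.1545, 0.2326, 0.1846, 0.1372, 0.1505], E[r] = 1.2575, γ^t·E[r] = 0.804815, running G = 2.027037
t=3: π = [0.1373, 0.1544, 0.2459, 0.1861, 0.1304, 0.1459], E[r] = 1.3263, γ^t·E[r] = 0.679086, running G = 2.706123
t=4: π = [0.1370, 0.1551, 0.2471, 0.1873, 0.1287, 0.1448], E[r] = 1.3347, γ^t·E[r] = 0.546686, running G = 3.252810
t=5: π = [0.1368, 0.1553, 0.2475, 0.1874, 0.1283, 0.1447], E[r] = 1.3379, γ^t·E[r] = 0.438392, running G = 3.691201
t=6: π = [0.1367, 0.1553, 0.2476, 0.1875, 0.1282, 0.1447], E[r] = 1.3385, γ^t·E[r] = 0.350874, running G = 4.042075
t=7: π = [0.1367, 0.1553, 0.2476, 0.1875, 0.1282, 0.1447], E[r] = 1.3386, γ^t·E[r] = 0.280734, running G = 4.322810
t=8: π = [0.1367, 0.1553, 0.2476, 0.1875, 0.1281, 0.1447], E[r] = 1.3387, γ^t·E[r] = 0.224593, running G = 4.547403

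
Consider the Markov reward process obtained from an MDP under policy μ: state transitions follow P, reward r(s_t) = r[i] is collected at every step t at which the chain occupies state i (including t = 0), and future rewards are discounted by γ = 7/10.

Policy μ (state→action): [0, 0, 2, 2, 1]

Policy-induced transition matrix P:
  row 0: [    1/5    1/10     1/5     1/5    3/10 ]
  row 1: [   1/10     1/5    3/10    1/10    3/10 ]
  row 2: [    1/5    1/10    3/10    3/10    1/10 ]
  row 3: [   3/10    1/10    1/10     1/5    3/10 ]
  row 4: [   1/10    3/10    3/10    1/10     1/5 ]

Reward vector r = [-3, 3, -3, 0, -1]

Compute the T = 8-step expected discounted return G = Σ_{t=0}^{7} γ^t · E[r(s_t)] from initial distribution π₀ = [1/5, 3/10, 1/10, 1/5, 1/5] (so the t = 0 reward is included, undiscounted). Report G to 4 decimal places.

t=0: π = [0.2000, 0.3000, 0.1000, 0.2000, 0.2000], E[r] = -0.2000, γ^t·E[r] = -0.200000, running G = -0.200000
t=1: π = [0.1700, 0.1700, 0.2400, 0.1600, 0.2600], E[r] = -0.9800, γ^t·E[r] = -0.686000, running G = -0.886000
t=2: π = [0.1730, 0.1690, 0.2510, 0.1810, 0.2260], E[r] = -0.9910, γ^t·E[r] = -0.485590, running G = -1.371590
t=3: π = [0.1786, 0.1621, 0.2465, 0.1856, 0.2272], E[r] = -1.0162, γ^t·E[r] = -0.348557, running G = -1.720147
t=4: π = [0.1796, 0.1617, 0.2450, 0.1857, 0.2280], E[r] = -1.0170, γ^t·E[r] = -0.244177, running G = -1.964323
t=5: π = [0.1796, 0.1618, 0.2449, 0.1855, 0.2282], E[r] = -1.0164, γ^t·E[r] = -0.170830, running G = -2.135153
t=6: π = [0.1796, 0.1618, 0.2449, 0.1855, 0.2282], E[r] = -1.0162, γ^t·E[r] = -0.119558, running G = -2.254711
t=7: π = [0.1795, 0.1618, 0.2449, 0.1855, 0.2282], E[r] = -1.0162, γ^t·E[r] = -0.083689, running G = -2.338400

G = -2.3384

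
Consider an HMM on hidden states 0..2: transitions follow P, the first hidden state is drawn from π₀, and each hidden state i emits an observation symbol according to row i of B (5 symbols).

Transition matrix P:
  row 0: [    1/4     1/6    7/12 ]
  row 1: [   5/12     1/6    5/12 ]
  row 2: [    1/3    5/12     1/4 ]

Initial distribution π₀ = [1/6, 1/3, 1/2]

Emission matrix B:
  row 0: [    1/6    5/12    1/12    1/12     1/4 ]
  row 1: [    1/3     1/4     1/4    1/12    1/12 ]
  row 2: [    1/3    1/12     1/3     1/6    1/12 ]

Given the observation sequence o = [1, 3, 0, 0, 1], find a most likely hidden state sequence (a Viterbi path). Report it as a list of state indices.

t=0: δ = [6.944e-02, 8.333e-02, 4.167e-02]  (obs o_0=1)
t=1: δ = [2.894e-03, 1.447e-03, 6.752e-03]  ψ = [1, 2, 0]  (obs o_1=3)
t=2: δ = [3.751e-04, 9.377e-04, 5.626e-04]  ψ = [2, 2, 0]  (obs o_2=0)
t=3: δ = [6.512e-05, 7.814e-05, 1.302e-04]  ψ = [1, 2, 1]  (obs o_3=0)
t=4: δ = [1.809e-05, 1.357e-05, 3.166e-06]  ψ = [2, 2, 0]  (obs o_4=1)
backtrack: best end state = 0; path = [0, 2, 1, 2, 0]

path = [0, 2, 1, 2, 0]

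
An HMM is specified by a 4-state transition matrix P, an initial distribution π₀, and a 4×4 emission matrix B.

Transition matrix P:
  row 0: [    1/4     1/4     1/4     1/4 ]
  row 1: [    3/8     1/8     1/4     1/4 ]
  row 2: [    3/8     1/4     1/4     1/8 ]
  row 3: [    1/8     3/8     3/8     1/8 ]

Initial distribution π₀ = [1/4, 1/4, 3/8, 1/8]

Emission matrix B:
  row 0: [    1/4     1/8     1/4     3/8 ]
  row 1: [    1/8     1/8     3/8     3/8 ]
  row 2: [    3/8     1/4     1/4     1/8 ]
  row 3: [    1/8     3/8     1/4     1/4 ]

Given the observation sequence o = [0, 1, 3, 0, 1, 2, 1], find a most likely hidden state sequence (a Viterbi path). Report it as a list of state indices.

path = [2, 3, 1, 0, 3, 1, 3]

t=0: δ = [6.250e-02, 3.125e-02, 1.406e-01, 1.562e-02]  (obs o_0=0)
t=1: δ = [6.592e-03, 4.395e-03, 8.789e-03, 6.592e-03]  ψ = [2, 2, 2, 2]  (obs o_1=1)
t=2: δ = [1.236e-03, 9.270e-04, 3.090e-04, 4.120e-04]  ψ = [2, 3, 3, 0]  (obs o_2=3)
t=3: δ = [8.690e-05, 3.862e-05, 1.159e-04, 3.862e-05]  ψ = [1, 0, 0, 0]  (obs o_3=0)
t=4: δ = [5.431e-06, 3.621e-06, 7.242e-06, 8.147e-06]  ψ = [2, 2, 2, 0]  (obs o_4=1)
t=5: δ = [6.789e-07, 1.146e-06, 7.638e-07, 3.395e-07]  ψ = [2, 3, 3, 0]  (obs o_5=2)
t=6: δ = [5.370e-08, 2.387e-08, 7.161e-08, 1.074e-07]  ψ = [1, 2, 1, 1]  (obs o_6=1)
backtrack: best end state = 3; path = [2, 3, 1, 0, 3, 1, 3]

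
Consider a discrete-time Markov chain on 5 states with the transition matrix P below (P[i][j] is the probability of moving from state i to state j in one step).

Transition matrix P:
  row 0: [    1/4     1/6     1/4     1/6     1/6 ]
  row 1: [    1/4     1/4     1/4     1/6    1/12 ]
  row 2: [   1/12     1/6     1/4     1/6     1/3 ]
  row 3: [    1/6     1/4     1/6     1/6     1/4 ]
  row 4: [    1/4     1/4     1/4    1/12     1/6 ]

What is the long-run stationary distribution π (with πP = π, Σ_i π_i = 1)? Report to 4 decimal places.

π = [0.1979, 0.2137, 0.2375, 0.1499, 0.2009]

Balance equations π_j = Σ_i π_i·P[i][j]:
  π_0 = 1/4·π_0 + 1/4·π_1 + 1/12·π_2 + 1/6·π_3 + 1/4·π_4
  π_1 = 1/6·π_0 + 1/4·π_1 + 1/6·π_2 + 1/4·π_3 + 1/4·π_4
  π_2 = 1/4·π_0 + 1/4·π_1 + 1/4·π_2 + 1/6·π_3 + 1/4·π_4
  π_3 = 1/6·π_0 + 1/6·π_1 + 1/6·π_2 + 1/6·π_3 + 1/12·π_4
  normalize: π_0 + π_1 + π_2 + π_3 + π_4 = 1
Solving the linear system gives exactly π = [381/1925, 187/875, 2286/9625, 1443/9625, 1934/9625].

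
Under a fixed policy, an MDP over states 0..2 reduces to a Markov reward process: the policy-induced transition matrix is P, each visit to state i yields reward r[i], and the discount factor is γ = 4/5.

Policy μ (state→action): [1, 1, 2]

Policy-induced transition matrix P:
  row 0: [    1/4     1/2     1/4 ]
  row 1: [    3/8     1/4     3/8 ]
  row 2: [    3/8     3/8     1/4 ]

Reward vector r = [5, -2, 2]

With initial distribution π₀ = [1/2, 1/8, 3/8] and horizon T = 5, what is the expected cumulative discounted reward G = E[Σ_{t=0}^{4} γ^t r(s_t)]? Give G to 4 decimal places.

t=0: π = [0.5000, 0.1250, 0.3750], E[r] = 3.0000, γ^t·E[r] = 3.000000, running G = 3.000000
t=1: π = [0.3125, 0.4219, 0.2656], E[r] = 1.2500, γ^t·E[r] = 1.000000, running G = 4.000000
t=2: π = [0.3359, 0.3613, 0.3027], E[r] = 1.5625, γ^t·E[r] = 1.000000, running G = 5.000000
t=3: π = [0.3330, 0.3718, 0.2952], E[r] = 1.5117, γ^t·E[r] = 0.774000, running G = 5.774000
t=4: π = [0.3334, 0.3701, 0.2965], E[r] = 1.5195, γ^t·E[r] = 0.622400, running G = 6.396400

G = 6.3964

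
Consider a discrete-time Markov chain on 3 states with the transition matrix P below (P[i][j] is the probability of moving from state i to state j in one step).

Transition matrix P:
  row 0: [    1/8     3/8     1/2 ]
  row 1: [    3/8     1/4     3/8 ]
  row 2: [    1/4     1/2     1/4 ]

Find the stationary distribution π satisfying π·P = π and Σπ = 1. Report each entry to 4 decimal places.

π = [0.2637, 0.3736, 0.3626]

Balance equations π_j = Σ_i π_i·P[i][j]:
  π_0 = 1/8·π_0 + 3/8·π_1 + 1/4·π_2
  π_1 = 3/8·π_0 + 1/4·π_1 + 1/2·π_2
  normalize: π_0 + π_1 + π_2 = 1
Solving the linear system gives exactly π = [24/91, 34/91, 33/91].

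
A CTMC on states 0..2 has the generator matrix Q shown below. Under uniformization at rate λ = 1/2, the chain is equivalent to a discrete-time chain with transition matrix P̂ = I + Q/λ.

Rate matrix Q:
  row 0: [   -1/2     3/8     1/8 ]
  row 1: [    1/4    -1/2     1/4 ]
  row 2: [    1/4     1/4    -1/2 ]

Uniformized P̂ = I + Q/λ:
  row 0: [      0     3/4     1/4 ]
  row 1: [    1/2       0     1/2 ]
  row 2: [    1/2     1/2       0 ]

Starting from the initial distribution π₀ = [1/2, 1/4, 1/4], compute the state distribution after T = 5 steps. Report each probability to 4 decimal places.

π = [0.3281, 0.4063, 0.2656]

t=0: π = [0.5000, 0.2500, 0.2500]
t=1: π = [0.2500, 0.5000, 0.2500]
t=2: π = [0.3750, 0.3125, 0.3125]
t=3: π = [0.3125, 0.4375, 0.2500]
t=4: π = [0.3438, 0.3594, 0.2969]
t=5: π = [0.3281, 0.4063, 0.2656]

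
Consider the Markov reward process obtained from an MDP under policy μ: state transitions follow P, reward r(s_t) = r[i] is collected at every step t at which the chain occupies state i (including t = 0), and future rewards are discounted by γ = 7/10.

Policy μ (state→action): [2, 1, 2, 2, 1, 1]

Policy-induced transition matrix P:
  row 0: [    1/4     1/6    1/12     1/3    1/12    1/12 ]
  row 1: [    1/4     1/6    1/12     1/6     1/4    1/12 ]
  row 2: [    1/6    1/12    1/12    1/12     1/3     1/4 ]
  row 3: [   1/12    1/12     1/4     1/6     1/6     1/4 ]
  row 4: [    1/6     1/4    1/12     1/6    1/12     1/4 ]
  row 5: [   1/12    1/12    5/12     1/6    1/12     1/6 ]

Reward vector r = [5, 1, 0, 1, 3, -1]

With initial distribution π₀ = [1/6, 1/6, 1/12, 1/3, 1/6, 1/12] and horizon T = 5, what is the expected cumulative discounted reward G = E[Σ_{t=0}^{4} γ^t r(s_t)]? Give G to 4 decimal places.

G = 4.2713

t=0: π = [0.1667, 0.1667, 0.0833, 0.3333, 0.1667, 0.0833], E[r] = 1.7500, γ^t·E[r] = 1.750000, running G = 1.750000
t=1: π = [0.1597, 0.1389, 0.1667, 0.1875, 0.1597, 0.1875], E[r] = 1.4167, γ^t·E[r] = 0.991667, running G = 2.741667
t=2: π = [0.1603, 0.1348, 0.1771, 0.1794, 0.1638, 0.1846], E[r] = 1.4225, γ^t·E[r] = 0.697002, running G = 3.438669
t=3: π = [0.1609, 0.1352, 0.1748, 0.1786, 0.1650, 0.1854], E[r] = 1.4281, γ^t·E[r] = 0.489853, running G = 3.928522
t=4: π = [0.1610, 0.1355, 0.1749, 0.1789, 0.1644, 0.1852], E[r] = 1.4276, γ^t·E[r] = 0.342776, running G = 4.271298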